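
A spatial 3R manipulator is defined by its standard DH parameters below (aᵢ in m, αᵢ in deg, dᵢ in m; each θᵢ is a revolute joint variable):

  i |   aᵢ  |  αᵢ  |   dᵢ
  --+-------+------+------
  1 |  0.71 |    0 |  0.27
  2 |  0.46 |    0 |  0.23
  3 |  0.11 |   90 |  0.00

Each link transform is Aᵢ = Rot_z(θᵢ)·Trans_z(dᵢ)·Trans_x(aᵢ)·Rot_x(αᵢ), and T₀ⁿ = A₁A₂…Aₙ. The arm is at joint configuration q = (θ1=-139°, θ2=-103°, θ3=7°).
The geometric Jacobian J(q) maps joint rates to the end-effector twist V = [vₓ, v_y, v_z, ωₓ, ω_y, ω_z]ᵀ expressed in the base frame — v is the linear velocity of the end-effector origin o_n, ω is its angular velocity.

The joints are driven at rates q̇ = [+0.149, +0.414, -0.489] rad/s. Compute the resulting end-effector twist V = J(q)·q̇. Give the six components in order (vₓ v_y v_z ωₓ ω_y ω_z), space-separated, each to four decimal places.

o_n = [-0.8149, 0.0305, 0.5000]
J₁: ẑ×o_n = [-0.0305, -0.8149, 0.0000], ω = ẑ
J2: z=[0.0000, 0.0000, 1.0000] o=[-0.5358, -0.4658, 0.2700] → [-0.4963, -0.2791, 0.0000, 0.0000, 0.0000, 1.0000]
J3: z=[0.0000, 0.0000, 1.0000] o=[-0.7518, -0.0596, 0.5000] → [-0.0901, -0.0631, 0.0000, 0.0000, 0.0000, 1.0000]
V = J·q̇ = [-0.1659, -0.2061, 0.0000, 0.0000, 0.0000, 0.0740]

-0.1659 -0.2061 0.0000 0.0000 0.0000 0.0740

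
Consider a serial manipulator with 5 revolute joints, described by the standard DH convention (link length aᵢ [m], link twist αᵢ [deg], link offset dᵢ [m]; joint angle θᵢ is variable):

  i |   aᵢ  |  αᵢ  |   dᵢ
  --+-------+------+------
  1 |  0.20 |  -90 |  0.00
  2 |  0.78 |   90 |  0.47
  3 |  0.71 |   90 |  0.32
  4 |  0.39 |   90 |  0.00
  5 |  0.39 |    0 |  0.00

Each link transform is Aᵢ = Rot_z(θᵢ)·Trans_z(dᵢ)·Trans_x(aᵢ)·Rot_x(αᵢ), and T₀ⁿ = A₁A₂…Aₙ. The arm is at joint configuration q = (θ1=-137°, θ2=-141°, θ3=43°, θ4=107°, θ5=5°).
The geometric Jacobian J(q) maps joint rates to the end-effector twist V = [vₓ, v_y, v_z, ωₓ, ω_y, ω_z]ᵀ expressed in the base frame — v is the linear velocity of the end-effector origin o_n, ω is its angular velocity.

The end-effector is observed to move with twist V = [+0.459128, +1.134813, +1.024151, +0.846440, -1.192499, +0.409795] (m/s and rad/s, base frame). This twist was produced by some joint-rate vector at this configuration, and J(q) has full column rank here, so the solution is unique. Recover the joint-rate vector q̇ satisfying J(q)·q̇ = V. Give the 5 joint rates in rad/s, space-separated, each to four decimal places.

o_n = [1.5286, 0.3670, -0.0998]
J₁: ẑ×o_n = [-0.3670, 1.5286, 0.0000], ω = ẑ
J2: z=[0.6820, -0.7314, 0.0000] o=[-0.1463, -0.1364, 0.0000] → [0.0730, 0.0681, 1.5683, 0.6820, -0.7314, 0.0000]
J3: z=[0.4603, 0.4292, -0.7771] o=[0.6176, -0.0667, 0.4909] → [0.0836, -0.4362, -0.1914, 0.4603, 0.4292, -0.7771]
J4: z=[-0.1112, 0.8963, 0.4292] o=[1.3902, -0.0083, 0.5690] → [-0.7605, -0.0149, -0.1658, -0.1112, 0.8963, 0.4292]
J5: z=[0.9769, 0.0192, 0.2129] o=[1.4615, 0.1644, 0.2266] → [-0.0494, 0.3332, 0.1966, 0.9769, 0.0192, 0.2129]
q̇ = J⁺·V = [0.5580, 0.4780, -0.1550, -0.8770, 0.5060]

0.5580 0.4780 -0.1550 -0.8770 0.5060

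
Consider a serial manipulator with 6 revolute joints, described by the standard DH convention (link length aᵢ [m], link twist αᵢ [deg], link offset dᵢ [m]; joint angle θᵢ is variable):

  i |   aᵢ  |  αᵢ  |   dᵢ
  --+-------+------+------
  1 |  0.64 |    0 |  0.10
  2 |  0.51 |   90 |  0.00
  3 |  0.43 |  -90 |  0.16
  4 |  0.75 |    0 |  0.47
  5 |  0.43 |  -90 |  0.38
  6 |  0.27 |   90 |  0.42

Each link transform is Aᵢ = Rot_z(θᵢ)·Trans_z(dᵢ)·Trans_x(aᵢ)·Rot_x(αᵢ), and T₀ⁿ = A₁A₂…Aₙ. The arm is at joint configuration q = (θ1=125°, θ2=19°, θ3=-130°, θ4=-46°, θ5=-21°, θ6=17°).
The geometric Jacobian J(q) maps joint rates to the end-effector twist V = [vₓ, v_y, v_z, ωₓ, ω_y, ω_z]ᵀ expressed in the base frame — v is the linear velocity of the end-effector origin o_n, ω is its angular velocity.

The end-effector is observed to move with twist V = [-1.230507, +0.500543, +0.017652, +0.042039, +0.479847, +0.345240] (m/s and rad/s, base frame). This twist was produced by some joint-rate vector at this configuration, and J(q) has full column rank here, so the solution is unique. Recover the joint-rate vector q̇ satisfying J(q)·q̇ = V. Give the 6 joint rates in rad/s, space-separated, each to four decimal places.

0.8960 -0.6130 0.3250 -0.6240 0.7740 -0.2250

o_n = [0.2649, 1.5099, -1.6263]
J₁: ẑ×o_n = [-1.5099, 0.2649, 0.0000], ω = ẑ
J2: z=[0.0000, 0.0000, 1.0000] o=[-0.3671, 0.5243, 0.1000] → [-0.9856, 0.6320, 0.0000, 0.0000, 0.0000, 1.0000]
J3: z=[0.5878, 0.8090, 0.0000] o=[-0.7797, 0.8240, 0.1000] → [-1.3966, 1.0147, -0.4420, 0.5878, 0.8090, 0.0000]
J4: z=[-0.6197, 0.4503, -0.6428] o=[-0.4620, 0.7910, -0.2294] → [-0.1669, -1.3330, -0.7729, -0.6197, 0.4503, -0.6428]
J5: z=[-0.6197, 0.4503, -0.6428] o=[-0.1653, 1.2423, -0.9306] → [-0.1412, -0.7077, -0.3596, -0.6197, 0.4503, -0.6428]
J6: z=[0.2490, -0.6639, -0.7051] o=[-0.0807, 1.6701, -1.3036] → [0.1013, -0.1634, 0.1896, 0.2490, -0.6639, -0.7051]
q̇ = J⁺·V = [0.8960, -0.6130, 0.3250, -0.6240, 0.7740, -0.2250]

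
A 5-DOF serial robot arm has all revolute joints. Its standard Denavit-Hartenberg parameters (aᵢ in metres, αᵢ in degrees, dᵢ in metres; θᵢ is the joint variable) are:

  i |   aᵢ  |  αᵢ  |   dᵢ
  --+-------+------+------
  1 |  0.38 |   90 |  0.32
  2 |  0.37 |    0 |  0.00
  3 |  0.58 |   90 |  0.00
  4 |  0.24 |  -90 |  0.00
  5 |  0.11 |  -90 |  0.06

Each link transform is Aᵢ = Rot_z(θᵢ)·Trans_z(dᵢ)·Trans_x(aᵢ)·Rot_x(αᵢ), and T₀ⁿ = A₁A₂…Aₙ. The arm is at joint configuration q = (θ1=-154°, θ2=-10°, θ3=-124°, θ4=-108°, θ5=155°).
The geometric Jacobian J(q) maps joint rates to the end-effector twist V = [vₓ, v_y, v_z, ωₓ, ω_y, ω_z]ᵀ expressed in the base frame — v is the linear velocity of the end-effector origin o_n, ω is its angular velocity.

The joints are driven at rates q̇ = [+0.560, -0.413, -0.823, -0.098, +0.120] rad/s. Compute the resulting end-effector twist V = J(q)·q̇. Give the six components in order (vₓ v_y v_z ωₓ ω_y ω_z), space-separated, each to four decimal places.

o_n = [-0.2618, -0.2968, -0.2036]
J₁: ẑ×o_n = [0.2968, -0.2618, 0.0000], ω = ẑ
J2: z=[-0.4384, 0.8988, 0.0000] o=[-0.3415, -0.1666, 0.3200] → [-0.4706, -0.2295, -0.0146, -0.4384, 0.8988, 0.0000]
J3: z=[-0.4384, 0.8988, 0.0000] o=[-0.6690, -0.3263, 0.2558] → [-0.4129, -0.2014, -0.3790, -0.4384, 0.8988, 0.0000]
J4: z=[0.6465, 0.3153, 0.6947] o=[-0.3069, -0.1497, -0.1615] → [0.0889, 0.0586, -0.1093, 0.6465, 0.3153, 0.6947]
J5: z=[0.7293, 0.0119, -0.6841] o=[-0.2532, -0.3774, -0.1081] → [0.0540, 0.0755, 0.0589, 0.7293, 0.0119, -0.6841]
V = J·q̇ = [0.6981, 0.1173, 0.3357, 0.5660, -1.1404, 0.4098]

0.6981 0.1173 0.3357 0.5660 -1.1404 0.4098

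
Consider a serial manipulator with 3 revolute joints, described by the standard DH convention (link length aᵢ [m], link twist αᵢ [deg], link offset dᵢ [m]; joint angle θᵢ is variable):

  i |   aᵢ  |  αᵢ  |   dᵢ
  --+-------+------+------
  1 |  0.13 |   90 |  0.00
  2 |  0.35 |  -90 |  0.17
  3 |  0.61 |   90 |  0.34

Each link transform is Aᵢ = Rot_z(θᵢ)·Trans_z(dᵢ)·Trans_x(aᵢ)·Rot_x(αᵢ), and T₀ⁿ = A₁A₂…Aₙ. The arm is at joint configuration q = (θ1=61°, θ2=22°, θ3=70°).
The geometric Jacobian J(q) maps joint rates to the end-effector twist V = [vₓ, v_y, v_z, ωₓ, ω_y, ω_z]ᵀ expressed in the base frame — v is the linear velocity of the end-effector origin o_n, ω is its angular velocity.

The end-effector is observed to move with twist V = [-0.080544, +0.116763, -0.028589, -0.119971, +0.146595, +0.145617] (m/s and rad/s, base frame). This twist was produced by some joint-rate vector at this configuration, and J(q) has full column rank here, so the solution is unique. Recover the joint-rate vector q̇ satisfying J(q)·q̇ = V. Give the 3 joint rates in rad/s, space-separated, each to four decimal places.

0.3190 -0.1760 -0.1870

o_n = [-0.1003, 0.6508, 0.5245]
J₁: ẑ×o_n = [-0.6508, -0.1003, 0.0000], ω = ẑ
J2: z=[0.8746, -0.4848, 0.0000] o=[0.0630, 0.1137, 0.0000] → [-0.2543, -0.4587, 0.3906, 0.8746, -0.4848, 0.0000]
J3: z=[-0.1816, -0.3276, 0.9272] o=[0.3690, 0.3151, 0.1311] → [-0.4401, -0.3637, -0.2147, -0.1816, -0.3276, 0.9272]
q̇ = J⁺·V = [0.3190, -0.1760, -0.1870]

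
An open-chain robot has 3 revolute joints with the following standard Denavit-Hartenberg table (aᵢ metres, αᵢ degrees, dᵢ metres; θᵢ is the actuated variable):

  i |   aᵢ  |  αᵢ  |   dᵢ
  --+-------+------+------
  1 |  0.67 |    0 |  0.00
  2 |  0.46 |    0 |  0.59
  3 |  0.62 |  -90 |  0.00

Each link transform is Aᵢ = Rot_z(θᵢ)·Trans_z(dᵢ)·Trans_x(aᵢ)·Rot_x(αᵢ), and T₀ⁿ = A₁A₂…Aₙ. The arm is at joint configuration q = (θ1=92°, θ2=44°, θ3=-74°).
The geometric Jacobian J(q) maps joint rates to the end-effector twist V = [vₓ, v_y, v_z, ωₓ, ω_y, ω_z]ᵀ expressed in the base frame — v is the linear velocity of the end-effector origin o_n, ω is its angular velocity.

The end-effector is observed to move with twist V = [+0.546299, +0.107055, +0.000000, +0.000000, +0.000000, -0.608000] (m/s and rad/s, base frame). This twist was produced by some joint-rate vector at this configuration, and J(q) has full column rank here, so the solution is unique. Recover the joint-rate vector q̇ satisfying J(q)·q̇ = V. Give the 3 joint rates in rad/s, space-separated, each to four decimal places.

0.0940 -0.9590 0.2570

o_n = [-0.0632, 1.5366, 0.5900]
J₁: ẑ×o_n = [-1.5366, -0.0632, 0.0000], ω = ẑ
J2: z=[0.0000, 0.0000, 1.0000] o=[-0.0234, 0.6696, 0.0000] → [-0.8670, -0.0398, 0.0000, 0.0000, 0.0000, 1.0000]
J3: z=[0.0000, 0.0000, 1.0000] o=[-0.3543, 0.9891, 0.5900] → [-0.5474, 0.2911, 0.0000, 0.0000, 0.0000, 1.0000]
q̇ = J⁺·V = [0.0940, -0.9590, 0.2570]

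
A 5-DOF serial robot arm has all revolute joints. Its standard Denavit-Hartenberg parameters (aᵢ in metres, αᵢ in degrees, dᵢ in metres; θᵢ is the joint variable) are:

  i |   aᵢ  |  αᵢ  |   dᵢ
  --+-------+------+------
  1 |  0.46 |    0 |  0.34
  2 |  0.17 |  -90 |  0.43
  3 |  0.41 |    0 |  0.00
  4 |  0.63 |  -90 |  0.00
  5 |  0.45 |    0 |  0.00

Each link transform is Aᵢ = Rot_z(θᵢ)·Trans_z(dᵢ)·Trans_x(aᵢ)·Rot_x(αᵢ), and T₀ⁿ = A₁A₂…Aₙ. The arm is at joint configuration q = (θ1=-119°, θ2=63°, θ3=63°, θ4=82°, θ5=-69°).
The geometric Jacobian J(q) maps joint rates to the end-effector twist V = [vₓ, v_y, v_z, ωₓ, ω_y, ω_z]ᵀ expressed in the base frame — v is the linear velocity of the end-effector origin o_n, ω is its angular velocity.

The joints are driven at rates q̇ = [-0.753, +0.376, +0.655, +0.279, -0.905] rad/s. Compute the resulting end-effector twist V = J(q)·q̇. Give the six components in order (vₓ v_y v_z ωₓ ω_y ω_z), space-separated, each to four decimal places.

-0.1988 0.4714 0.7015 1.0646 0.0919 -1.1183

o_n = [-0.0380, 0.0747, -0.0492]
J₁: ẑ×o_n = [-0.0747, -0.0380, 0.0000], ω = ẑ
J2: z=[0.0000, 0.0000, 1.0000] o=[-0.2230, -0.4023, 0.3400] → [-0.4770, 0.1850, 0.0000, 0.0000, 0.0000, 1.0000]
J3: z=[0.8290, 0.5592, 0.0000] o=[-0.1279, -0.5433, 0.7700] → [-0.4581, 0.6791, 0.4620, 0.8290, 0.5592, 0.0000]
J4: z=[0.8290, 0.5592, 0.0000] o=[-0.0239, -0.6976, 0.4047] → [-0.2538, 0.3763, 0.6482, 0.8290, 0.5592, 0.0000]
J5: z=[-0.3207, 0.4755, 0.8192] o=[-0.3124, -0.2697, 0.0433] → [-0.3261, 0.1951, -0.2410, -0.3207, 0.4755, 0.8192]
V = J·q̇ = [-0.1988, 0.4714, 0.7015, 1.0646, 0.0919, -1.1183]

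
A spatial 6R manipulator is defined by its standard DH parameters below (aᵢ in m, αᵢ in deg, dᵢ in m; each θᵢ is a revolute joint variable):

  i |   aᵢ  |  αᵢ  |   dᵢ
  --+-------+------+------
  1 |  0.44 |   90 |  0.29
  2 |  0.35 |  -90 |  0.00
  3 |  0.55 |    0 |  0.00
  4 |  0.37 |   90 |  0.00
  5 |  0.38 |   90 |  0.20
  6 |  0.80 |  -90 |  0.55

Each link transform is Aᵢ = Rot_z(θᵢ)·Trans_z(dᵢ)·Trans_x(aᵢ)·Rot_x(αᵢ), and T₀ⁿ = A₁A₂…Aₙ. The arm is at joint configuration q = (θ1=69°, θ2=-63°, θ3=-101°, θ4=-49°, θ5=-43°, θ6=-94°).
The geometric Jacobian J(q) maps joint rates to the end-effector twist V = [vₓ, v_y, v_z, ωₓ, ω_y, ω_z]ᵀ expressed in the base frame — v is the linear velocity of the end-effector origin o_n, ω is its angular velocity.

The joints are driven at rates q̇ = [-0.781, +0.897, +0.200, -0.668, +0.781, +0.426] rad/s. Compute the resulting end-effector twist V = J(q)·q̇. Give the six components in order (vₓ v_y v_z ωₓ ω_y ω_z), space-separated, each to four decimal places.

o_n = [1.1103, -0.3830, -0.2988]
J₁: ẑ×o_n = [0.3830, 1.1103, -0.0000], ω = ẑ
J2: z=[0.9336, -0.3584, 0.0000] o=[0.1577, 0.4108, 0.2900] → [0.2110, 0.5496, -0.3996, 0.9336, -0.3584, 0.0000]
J3: z=[0.3193, 0.8318, 0.4540] o=[0.2146, 0.5591, -0.0219] → [0.1974, 0.4951, -1.0459, 0.3193, 0.8318, 0.4540]
J4: z=[0.3193, 0.8318, 0.4540] o=[0.7016, 0.3212, 0.0717] → [0.0115, 0.3038, -0.5648, 0.3193, 0.8318, 0.4540]
J5: z=[-0.8899, 0.0984, 0.4455] o=[0.8222, 0.1190, 0.3572] → [0.1591, -0.4553, 0.4183, -0.8899, 0.0984, 0.4455]
J6: z=[-0.4558, -0.2358, -0.8583] o=[0.6520, -0.2286, 0.5431] → [0.0661, -0.7770, 0.1784, -0.4558, -0.2358, -0.8583]
V = J·q̇ = [0.0743, -1.1647, 0.2124, -0.2012, -0.7343, -1.0112]

0.0743 -1.1647 0.2124 -0.2012 -0.7343 -1.0112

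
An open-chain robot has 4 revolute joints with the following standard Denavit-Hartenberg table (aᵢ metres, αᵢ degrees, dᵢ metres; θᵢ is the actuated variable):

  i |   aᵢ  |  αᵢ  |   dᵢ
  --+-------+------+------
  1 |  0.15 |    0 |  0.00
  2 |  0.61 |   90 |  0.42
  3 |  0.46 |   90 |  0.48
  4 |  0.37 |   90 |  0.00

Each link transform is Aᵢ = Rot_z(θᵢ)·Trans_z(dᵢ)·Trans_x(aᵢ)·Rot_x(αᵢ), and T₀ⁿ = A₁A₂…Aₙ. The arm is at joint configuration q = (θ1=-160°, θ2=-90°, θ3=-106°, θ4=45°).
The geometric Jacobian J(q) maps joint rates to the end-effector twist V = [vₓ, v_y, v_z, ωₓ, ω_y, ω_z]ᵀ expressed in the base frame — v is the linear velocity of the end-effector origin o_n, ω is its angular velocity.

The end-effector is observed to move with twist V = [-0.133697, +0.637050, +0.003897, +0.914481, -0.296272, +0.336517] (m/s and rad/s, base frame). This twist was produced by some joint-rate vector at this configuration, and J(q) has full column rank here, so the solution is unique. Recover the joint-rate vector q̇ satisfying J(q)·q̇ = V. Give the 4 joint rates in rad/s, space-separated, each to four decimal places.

0.3310 -0.1640 0.7580 0.6150

o_n = [0.4153, 0.5886, -0.2737]
J₁: ẑ×o_n = [-0.5886, 0.4153, 0.0000], ω = ẑ
J2: z=[0.0000, 0.0000, 1.0000] o=[-0.1410, -0.0513, 0.0000] → [-0.6400, 0.5563, 0.0000, 0.0000, 0.0000, 1.0000]
J3: z=[0.9397, 0.3420, 0.0000] o=[-0.3496, 0.5219, 0.4200] → [-0.2373, 0.6518, -0.1989, 0.9397, 0.3420, 0.0000]
J4: z=[0.3288, -0.9033, 0.2756] o=[0.1448, 0.5669, -0.0222] → [0.2212, 0.1572, 0.2515, 0.3288, -0.9033, 0.2756]
q̇ = J⁺·V = [0.3310, -0.1640, 0.7580, 0.6150]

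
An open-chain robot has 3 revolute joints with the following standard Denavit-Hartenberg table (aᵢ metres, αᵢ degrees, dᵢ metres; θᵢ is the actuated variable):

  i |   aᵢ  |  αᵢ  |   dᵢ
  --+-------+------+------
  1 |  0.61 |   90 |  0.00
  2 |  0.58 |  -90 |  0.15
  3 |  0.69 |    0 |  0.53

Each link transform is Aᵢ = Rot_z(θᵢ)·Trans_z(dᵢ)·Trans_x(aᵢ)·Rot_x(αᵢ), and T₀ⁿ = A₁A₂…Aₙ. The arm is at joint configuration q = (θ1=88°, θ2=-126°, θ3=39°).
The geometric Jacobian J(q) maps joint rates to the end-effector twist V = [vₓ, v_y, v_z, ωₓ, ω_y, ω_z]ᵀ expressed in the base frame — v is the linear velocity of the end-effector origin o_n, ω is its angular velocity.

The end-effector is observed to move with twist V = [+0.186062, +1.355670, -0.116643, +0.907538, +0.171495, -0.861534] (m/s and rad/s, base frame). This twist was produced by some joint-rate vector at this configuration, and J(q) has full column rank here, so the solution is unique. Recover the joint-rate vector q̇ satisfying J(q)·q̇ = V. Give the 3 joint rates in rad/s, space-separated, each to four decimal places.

-0.7140 0.9010 0.2510

o_n = [-0.2707, 0.3924, -1.2146]
J₁: ẑ×o_n = [-0.3924, -0.2707, 0.0000], ω = ẑ
J2: z=[0.9994, -0.0349, 0.0000] o=[0.0213, 0.6096, 0.0000] → [0.0424, 1.2138, -0.2273, 0.9994, -0.0349, 0.0000]
J3: z=[0.0282, 0.8085, -0.5878] o=[0.1593, 0.2637, -0.4692] → [-0.5270, 0.2738, 0.3513, 0.0282, 0.8085, -0.5878]
q̇ = J⁺·V = [-0.7140, 0.9010, 0.2510]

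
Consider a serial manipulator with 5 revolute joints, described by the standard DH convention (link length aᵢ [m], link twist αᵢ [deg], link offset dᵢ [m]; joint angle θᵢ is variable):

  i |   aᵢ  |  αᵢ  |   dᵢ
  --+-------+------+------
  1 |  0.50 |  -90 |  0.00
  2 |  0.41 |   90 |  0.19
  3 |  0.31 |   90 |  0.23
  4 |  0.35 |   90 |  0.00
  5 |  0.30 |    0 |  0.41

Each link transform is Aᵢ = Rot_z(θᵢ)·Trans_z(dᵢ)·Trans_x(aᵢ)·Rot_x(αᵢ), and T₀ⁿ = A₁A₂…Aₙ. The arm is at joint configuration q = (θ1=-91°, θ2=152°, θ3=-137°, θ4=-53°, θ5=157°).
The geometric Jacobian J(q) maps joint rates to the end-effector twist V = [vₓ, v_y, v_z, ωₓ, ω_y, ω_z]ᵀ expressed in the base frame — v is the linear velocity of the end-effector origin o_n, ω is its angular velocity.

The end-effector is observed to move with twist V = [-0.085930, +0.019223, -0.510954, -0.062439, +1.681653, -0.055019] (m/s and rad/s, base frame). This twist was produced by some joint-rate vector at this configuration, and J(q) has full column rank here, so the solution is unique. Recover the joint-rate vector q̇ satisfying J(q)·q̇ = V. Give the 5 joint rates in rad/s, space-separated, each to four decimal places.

-0.9490 -0.1090 -0.9830 -0.7130 0.9890

o_n = [0.2539, -0.1949, -0.0788]
J₁: ẑ×o_n = [0.1949, 0.2539, -0.0000], ω = ẑ
J2: z=[0.9998, -0.0175, 0.0000] o=[-0.0087, -0.4999, 0.0000] → [0.0014, 0.0788, 0.3095, 0.9998, -0.0175, 0.0000]
J3: z=[-0.0082, -0.4694, -0.8829] o=[0.1876, -0.1413, -0.1925] → [-0.1007, -0.0577, 0.0316, -0.0082, -0.4694, -0.8829]
J4: z=[0.7207, -0.6148, 0.3202] o=[-0.0292, -0.4457, -0.2891] → [-0.2096, -0.0609, 0.3548, 0.7207, -0.6148, 0.3202]
J5: z=[0.5585, 0.7886, 0.2572] o=[-0.1729, -0.4480, 0.0300] → [-0.1509, 0.1706, -0.1953, 0.5585, 0.7886, 0.2572]
q̇ = J⁺·V = [-0.9490, -0.1090, -0.9830, -0.7130, 0.9890]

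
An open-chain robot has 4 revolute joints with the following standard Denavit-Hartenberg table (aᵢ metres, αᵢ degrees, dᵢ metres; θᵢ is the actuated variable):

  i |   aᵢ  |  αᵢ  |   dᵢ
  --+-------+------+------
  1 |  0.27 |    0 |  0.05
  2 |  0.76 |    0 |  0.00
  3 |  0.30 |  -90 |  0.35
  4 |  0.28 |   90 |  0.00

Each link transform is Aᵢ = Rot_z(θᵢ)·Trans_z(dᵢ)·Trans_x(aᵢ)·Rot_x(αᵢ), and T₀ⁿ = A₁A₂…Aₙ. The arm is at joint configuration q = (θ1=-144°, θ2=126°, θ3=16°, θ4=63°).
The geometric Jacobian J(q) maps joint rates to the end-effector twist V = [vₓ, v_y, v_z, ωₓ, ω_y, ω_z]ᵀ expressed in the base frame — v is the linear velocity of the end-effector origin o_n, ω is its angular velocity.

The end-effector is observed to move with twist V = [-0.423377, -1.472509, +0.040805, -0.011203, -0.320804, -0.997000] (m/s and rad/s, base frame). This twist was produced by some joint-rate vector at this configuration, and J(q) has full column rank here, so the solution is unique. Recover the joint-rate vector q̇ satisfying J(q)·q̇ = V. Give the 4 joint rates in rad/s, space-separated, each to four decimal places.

o_n = [0.9312, -0.4085, 0.1505]
J₁: ẑ×o_n = [0.4085, 0.9312, -0.0000], ω = ẑ
J2: z=[0.0000, 0.0000, 1.0000] o=[-0.2184, -0.1587, 0.0500] → [0.2498, 1.1497, -0.0000, 0.0000, 0.0000, 1.0000]
J3: z=[0.0000, 0.0000, 1.0000] o=[0.5044, -0.3936, 0.0500] → [0.0149, 0.4269, -0.0000, 0.0000, 0.0000, 1.0000]
J4: z=[0.0349, 0.9994, 0.0000] o=[0.8042, -0.4040, 0.4000] → [-0.2493, 0.0087, -0.1271, 0.0349, 0.9994, 0.0000]
q̇ = J⁺·V = [-0.6500, -0.9910, 0.6440, -0.3210]

-0.6500 -0.9910 0.6440 -0.3210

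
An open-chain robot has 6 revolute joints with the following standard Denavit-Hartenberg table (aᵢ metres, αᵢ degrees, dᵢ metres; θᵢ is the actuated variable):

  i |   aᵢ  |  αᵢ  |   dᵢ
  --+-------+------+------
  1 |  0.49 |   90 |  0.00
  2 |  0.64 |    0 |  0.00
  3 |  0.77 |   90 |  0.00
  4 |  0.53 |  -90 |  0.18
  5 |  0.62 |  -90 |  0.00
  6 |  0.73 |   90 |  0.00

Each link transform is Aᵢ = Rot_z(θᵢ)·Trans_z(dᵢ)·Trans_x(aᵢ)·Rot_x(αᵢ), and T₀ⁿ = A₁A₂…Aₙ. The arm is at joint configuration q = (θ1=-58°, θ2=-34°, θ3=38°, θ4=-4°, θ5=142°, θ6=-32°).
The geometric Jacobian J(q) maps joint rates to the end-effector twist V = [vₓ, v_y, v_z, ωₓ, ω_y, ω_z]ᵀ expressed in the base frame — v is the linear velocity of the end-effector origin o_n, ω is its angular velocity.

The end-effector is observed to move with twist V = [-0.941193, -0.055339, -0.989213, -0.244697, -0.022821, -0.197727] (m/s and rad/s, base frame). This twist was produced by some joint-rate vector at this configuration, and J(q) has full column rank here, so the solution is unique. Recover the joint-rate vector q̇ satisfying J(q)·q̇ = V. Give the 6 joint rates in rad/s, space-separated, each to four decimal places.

o_n = [0.3515, -1.3495, 0.2481]
J₁: ẑ×o_n = [1.3495, 0.3515, -0.0000], ω = ẑ
J2: z=[-0.8480, -0.5299, 0.0000] o=[0.2597, -0.4155, 0.0000] → [-0.1315, 0.2104, 0.8407, -0.8480, -0.5299, 0.0000]
J3: z=[-0.8480, -0.5299, 0.0000] o=[0.5408, -0.8655, -0.3579] → [-0.3211, 0.5139, 0.3102, -0.8480, -0.5299, 0.0000]
J4: z=[0.0370, -0.0592, -0.9976] o=[0.9479, -1.5169, -0.3042] → [0.1343, 0.5745, -0.0291, 0.0370, -0.0592, -0.9976]
J5: z=[-0.8091, -0.5876, 0.0049] o=[1.2654, -1.9552, -0.4469] → [-0.4113, 0.5578, -1.0271, -0.8091, -0.5876, 0.0049]
J6: z=[-0.3320, 0.4502, -0.8289] o=[0.9647, -1.5384, -0.1001] → [0.3133, 0.6239, 0.2134, -0.3320, 0.4502, -0.8289]
q̇ = J⁺·V = [-0.5320, -0.5090, 0.0890, -0.5090, 0.6320, 0.2130]

-0.5320 -0.5090 0.0890 -0.5090 0.6320 0.2130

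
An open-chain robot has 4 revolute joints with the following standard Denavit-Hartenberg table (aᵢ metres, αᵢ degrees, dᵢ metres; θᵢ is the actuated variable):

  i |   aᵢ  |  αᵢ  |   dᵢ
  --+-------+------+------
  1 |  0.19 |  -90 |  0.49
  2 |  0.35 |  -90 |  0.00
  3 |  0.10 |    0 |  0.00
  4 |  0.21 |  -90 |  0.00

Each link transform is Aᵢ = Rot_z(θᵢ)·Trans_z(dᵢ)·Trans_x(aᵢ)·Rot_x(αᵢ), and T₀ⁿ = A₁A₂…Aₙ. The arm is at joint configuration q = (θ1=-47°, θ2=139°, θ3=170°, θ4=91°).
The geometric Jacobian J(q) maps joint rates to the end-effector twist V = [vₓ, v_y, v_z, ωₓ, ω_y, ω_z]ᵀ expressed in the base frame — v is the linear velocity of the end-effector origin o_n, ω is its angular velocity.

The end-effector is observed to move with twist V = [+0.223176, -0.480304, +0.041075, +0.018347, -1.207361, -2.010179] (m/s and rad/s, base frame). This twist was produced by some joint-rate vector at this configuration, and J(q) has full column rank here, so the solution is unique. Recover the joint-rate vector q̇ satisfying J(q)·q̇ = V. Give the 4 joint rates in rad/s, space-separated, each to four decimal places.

o_n = [0.1560, 0.1114, 0.3465]
J₁: ẑ×o_n = [-0.1114, 0.1560, 0.0000], ω = ẑ
J2: z=[0.7314, 0.6820, 0.0000] o=[0.1296, -0.1390, 0.4900] → [-0.0978, 0.1049, 0.1650, 0.7314, 0.6820, 0.0000]
J3: z=[-0.4474, 0.4798, 0.7547] o=[-0.0506, 0.0542, 0.2604] → [-0.0018, 0.1945, -0.1247, -0.4474, 0.4798, 0.7547]
J4: z=[-0.4474, 0.4798, 0.7547] o=[-0.0126, -0.0120, 0.3250] → [-0.0827, 0.1369, -0.1361, -0.4474, 0.4798, 0.7547]
q̇ = J⁺·V = [-0.9800, -0.8100, -0.9650, -0.4000]

-0.9800 -0.8100 -0.9650 -0.4000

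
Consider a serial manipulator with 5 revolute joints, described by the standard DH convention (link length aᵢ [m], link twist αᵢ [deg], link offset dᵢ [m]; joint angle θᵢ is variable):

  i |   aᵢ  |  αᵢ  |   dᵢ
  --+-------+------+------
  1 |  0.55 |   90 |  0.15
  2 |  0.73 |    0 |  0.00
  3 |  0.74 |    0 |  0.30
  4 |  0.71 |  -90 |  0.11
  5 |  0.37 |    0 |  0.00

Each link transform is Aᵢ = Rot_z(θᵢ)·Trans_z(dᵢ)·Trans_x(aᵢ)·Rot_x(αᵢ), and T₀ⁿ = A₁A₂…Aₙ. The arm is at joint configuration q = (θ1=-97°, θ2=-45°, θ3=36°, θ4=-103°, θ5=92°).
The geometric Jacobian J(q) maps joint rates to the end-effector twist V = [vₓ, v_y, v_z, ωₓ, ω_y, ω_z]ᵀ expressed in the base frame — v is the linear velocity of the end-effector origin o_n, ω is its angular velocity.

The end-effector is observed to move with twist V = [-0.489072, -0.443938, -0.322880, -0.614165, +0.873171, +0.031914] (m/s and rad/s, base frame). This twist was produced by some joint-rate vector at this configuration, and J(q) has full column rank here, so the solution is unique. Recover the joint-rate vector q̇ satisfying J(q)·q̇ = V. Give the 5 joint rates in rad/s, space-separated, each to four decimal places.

o_n = [-0.2271, -1.5196, -1.1283]
J₁: ẑ×o_n = [1.5196, -0.2271, 0.0000], ω = ẑ
J2: z=[-0.9925, 0.1219, 0.0000] o=[-0.0670, -0.5459, 0.1500] → [-0.1558, -1.2687, 0.9859, -0.9925, 0.1219, 0.0000]
J3: z=[-0.9925, 0.1219, 0.0000] o=[-0.1299, -1.0582, -0.3662] → [-0.0929, -0.7564, 0.4698, -0.9925, 0.1219, 0.0000]
J4: z=[-0.9925, 0.1219, 0.0000] o=[-0.5168, -1.7471, -0.4819] → [-0.0788, -0.6415, -0.2611, -0.9925, 0.1219, 0.0000]
J5: z=[-0.1130, -0.9203, -0.3746] o=[-0.5935, -1.4697, -1.1402] → [-0.0297, -0.1359, 0.3428, -0.1130, -0.9203, -0.3746]
q̇ = J⁺·V = [-0.2880, 0.3280, -0.3450, 0.7330, -0.8540]

-0.2880 0.3280 -0.3450 0.7330 -0.8540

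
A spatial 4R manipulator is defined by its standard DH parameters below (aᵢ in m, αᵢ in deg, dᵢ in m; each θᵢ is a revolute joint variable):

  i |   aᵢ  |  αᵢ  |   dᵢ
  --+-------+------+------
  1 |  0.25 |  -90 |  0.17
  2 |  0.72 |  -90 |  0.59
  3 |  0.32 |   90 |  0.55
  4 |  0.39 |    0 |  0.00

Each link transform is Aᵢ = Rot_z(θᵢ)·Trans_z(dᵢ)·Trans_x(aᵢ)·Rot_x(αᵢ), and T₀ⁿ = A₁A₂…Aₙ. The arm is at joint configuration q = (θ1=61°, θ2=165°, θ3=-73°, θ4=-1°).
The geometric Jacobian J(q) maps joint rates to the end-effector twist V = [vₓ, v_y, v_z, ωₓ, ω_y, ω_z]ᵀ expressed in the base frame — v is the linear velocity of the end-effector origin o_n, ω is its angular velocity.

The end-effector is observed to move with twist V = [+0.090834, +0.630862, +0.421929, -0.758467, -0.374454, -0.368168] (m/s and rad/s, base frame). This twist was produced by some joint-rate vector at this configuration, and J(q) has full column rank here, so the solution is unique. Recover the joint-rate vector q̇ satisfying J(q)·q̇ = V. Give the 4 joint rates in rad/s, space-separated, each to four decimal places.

o_n = [-1.4911, -0.0727, 0.4546]
J₁: ẑ×o_n = [0.0727, -1.4911, 0.0000], ω = ẑ
J2: z=[-0.8746, 0.4848, 0.0000] o=[0.1212, 0.2187, 0.1700] → [0.1380, 0.2489, 1.0365, -0.8746, 0.4848, 0.0000]
J3: z=[-0.1255, -0.2264, 0.9659] o=[-0.7320, -0.1036, -0.0163] → [-0.1364, -0.6742, -0.1757, -0.1255, -0.2264, 0.9659]
J4: z=[0.1921, 0.9496, 0.2475] o=[-1.1125, -0.1588, 0.4907] → [-0.0556, -0.0868, 0.3761, 0.1921, 0.9496, 0.2475]
q̇ = J⁺·V = [-0.3320, 0.6900, 0.1450, -0.7120]

-0.3320 0.6900 0.1450 -0.7120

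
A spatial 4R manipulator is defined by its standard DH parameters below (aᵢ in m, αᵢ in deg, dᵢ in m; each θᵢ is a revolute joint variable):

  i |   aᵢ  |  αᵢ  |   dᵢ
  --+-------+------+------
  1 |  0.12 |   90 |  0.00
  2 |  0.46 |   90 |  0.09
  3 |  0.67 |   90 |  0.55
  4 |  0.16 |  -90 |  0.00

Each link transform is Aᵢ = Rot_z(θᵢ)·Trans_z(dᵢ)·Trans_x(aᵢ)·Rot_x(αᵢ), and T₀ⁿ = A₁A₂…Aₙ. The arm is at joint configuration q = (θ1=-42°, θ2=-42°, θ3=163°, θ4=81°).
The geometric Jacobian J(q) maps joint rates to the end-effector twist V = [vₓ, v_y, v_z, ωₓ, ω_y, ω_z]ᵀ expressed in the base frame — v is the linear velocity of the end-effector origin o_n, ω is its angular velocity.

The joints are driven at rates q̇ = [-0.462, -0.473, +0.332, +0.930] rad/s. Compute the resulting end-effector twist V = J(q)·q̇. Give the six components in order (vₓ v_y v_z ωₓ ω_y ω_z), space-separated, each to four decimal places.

o_n = [-0.5721, 0.1206, -0.3892]
J₁: ẑ×o_n = [-0.1206, -0.5721, 0.0000], ω = ẑ
J2: z=[-0.6691, -0.7431, 0.0000] o=[0.0892, -0.0803, 0.0000] → [0.2893, -0.2604, -0.6259, -0.6691, -0.7431, 0.0000]
J3: z=[-0.4973, 0.4477, -0.7431] o=[0.2830, -0.3759, -0.3078] → [0.3325, 0.5950, 0.1360, -0.4973, 0.4477, -0.7431]
J4: z=[-0.4784, -0.8561, -0.1956] o=[-0.4754, 0.0434, -0.2878] → [0.1019, -0.0296, -0.1197, -0.4784, -0.8561, -0.1956]
V = J·q̇ = [0.1241, 0.5575, 0.2298, -0.2935, -0.2960, -0.8907]

0.1241 0.5575 0.2298 -0.2935 -0.2960 -0.8907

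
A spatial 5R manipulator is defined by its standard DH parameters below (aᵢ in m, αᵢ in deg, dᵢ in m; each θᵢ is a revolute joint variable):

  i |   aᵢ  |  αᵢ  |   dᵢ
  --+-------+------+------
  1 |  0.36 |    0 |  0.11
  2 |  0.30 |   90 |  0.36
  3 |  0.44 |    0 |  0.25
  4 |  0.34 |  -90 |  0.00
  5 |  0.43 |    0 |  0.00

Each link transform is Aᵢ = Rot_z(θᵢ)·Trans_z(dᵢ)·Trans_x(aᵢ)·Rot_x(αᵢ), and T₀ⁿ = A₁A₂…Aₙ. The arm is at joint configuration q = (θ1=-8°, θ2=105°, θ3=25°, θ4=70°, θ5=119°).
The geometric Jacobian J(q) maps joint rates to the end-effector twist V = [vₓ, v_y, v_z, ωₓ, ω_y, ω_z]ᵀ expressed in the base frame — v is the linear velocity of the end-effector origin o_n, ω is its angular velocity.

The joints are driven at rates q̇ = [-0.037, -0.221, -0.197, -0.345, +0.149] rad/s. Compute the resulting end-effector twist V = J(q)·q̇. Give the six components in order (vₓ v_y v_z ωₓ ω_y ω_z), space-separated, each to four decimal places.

o_n = [0.1476, 0.6167, 0.7870]
J₁: ẑ×o_n = [-0.6167, 0.1476, 0.0000], ω = ẑ
J2: z=[0.0000, 0.0000, 1.0000] o=[0.3565, -0.0501, 0.1100] → [-0.6668, -0.2089, 0.0000, 0.0000, 0.0000, 1.0000]
J3: z=[0.9925, 0.1219, 0.0000] o=[0.3199, 0.2477, 0.4700] → [0.0386, -0.3146, 0.3873, 0.9925, 0.1219, 0.0000]
J4: z=[0.9925, 0.1219, 0.0000] o=[0.5195, 0.6739, 0.6560] → [0.0160, -0.1301, -0.0115, 0.9925, 0.1219, 0.0000]
J5: z=[0.1214, -0.9888, -0.0872] o=[0.5231, 0.6445, 0.9947] → [0.2029, 0.0579, -0.3747, 0.1214, -0.9888, -0.0872]
V = J·q̇ = [0.1873, 0.1562, -0.1282, -0.5199, -0.2134, -0.2710]

0.1873 0.1562 -0.1282 -0.5199 -0.2134 -0.2710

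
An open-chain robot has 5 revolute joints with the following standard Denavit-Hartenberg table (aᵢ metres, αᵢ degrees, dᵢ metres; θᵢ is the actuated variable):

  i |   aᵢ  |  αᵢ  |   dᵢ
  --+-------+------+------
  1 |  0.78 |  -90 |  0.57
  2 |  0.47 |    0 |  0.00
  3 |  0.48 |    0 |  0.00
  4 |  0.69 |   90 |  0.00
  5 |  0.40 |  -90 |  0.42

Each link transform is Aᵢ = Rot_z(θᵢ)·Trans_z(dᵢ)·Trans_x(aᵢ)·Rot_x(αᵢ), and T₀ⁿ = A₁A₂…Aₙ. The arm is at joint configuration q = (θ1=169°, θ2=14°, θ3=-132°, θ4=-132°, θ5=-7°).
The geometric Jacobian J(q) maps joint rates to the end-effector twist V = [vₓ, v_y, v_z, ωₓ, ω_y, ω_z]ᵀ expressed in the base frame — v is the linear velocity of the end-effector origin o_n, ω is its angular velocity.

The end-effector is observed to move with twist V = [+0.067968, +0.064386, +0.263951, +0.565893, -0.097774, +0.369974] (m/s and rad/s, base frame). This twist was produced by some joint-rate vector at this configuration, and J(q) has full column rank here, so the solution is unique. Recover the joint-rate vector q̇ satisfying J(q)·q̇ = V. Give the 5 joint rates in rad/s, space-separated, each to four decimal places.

o_n = [-1.0053, 0.2451, -0.2850]
J₁: ẑ×o_n = [-0.2451, -1.0053, 0.0000], ω = ẑ
J2: z=[-0.1908, -0.9816, 0.0000] o=[-0.7657, 0.1488, 0.5700] → [0.8393, -0.1631, -0.2536, -0.1908, -0.9816, 0.0000]
J3: z=[-0.1908, -0.9816, 0.0000] o=[-1.2133, 0.2358, 0.4563] → [0.7277, -0.1414, 0.2025, -0.1908, -0.9816, 0.0000]
J4: z=[-0.1908, -0.9816, 0.0000] o=[-0.9921, 0.1928, 0.8801] → [1.1437, -0.2223, -0.0229, -0.1908, -0.9816, 0.0000]
J5: z=[-0.9224, 0.1793, -0.3420] o=[-0.7605, 0.1478, 0.2317] → [-0.0594, -0.3929, -0.0458, -0.9224, 0.1793, -0.3420]
q̇ = J⁺·V = [0.1610, -0.7120, 0.3170, 0.3830, -0.6110]

0.1610 -0.7120 0.3170 0.3830 -0.6110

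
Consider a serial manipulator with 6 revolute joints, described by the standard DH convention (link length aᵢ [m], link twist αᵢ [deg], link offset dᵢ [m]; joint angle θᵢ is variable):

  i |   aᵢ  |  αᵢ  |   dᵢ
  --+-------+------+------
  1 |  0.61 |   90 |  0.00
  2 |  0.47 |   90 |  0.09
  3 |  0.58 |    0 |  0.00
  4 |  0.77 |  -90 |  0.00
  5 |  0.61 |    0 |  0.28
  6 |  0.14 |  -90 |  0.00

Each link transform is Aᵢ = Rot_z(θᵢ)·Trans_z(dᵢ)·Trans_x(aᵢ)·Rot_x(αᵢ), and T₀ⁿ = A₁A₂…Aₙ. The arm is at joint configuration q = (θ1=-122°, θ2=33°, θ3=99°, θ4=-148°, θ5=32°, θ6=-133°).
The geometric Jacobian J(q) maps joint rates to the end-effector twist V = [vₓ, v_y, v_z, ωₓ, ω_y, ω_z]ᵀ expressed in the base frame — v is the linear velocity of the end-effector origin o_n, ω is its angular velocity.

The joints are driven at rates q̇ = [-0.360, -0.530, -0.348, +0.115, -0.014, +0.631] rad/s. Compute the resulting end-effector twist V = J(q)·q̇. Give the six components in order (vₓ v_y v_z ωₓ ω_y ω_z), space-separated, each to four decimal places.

-0.6054 -0.3396 -0.5533 -0.0335 -0.2899 0.0890

o_n = [-0.8107, -1.4953, 0.9279]
J₁: ẑ×o_n = [1.4953, -0.8107, 0.0000], ω = ẑ
J2: z=[-0.8480, 0.5299, 0.0000] o=[-0.3233, -0.5173, 0.0000] → [0.4917, 0.7869, 1.0877, -0.8480, 0.5299, 0.0000]
J3: z=[-0.2886, -0.4619, -0.8387] o=[-0.6085, -0.8039, 0.2560] → [-0.8902, 0.3636, 0.1061, -0.2886, -0.4619, -0.8387]
J4: z=[-0.2886, -0.4619, -0.8387] o=[-1.0539, -0.4358, 0.2066] → [-1.2217, 0.0042, 0.4181, -0.2886, -0.4619, -0.8387]
J5: z=[-0.8918, -0.1891, 0.4110] o=[-0.7856, -1.1030, 0.4817] → [0.0768, 0.3876, 0.3451, -0.8918, -0.1891, 0.4110]
J6: z=[-0.8918, -0.1891, 0.4110] o=[-0.7618, -1.4550, 1.0527] → [0.0402, -0.1314, 0.0267, -0.8918, -0.1891, 0.4110]
V = J·q̇ = [-0.6054, -0.3396, -0.5533, -0.0335, -0.2899, 0.0890]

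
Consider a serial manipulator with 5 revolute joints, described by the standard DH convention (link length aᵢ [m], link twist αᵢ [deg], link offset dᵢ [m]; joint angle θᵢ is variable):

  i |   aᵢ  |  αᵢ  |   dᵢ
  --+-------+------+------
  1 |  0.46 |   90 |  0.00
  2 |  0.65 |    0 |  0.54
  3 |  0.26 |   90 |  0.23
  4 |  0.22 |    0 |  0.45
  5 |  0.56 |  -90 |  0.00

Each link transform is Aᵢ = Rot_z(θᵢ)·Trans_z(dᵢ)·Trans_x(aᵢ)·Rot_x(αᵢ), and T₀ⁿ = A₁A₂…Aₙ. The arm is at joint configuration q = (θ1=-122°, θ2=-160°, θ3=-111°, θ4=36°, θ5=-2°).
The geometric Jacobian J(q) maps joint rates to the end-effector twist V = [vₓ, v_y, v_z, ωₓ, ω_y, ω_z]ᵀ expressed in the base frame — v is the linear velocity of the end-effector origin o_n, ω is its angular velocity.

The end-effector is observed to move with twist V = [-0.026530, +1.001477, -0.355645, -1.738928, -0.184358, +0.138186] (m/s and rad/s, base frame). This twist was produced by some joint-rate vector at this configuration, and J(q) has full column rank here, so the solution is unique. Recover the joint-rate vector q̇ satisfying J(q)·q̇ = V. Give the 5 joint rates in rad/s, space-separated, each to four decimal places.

o_n = [-1.1951, 0.3755, 0.6719]
J₁: ẑ×o_n = [-0.3755, -1.1951, 0.0000], ω = ẑ
J2: z=[-0.8480, 0.5299, 0.0000] o=[-0.2438, -0.3901, 0.0000] → [0.3561, 0.5698, -0.1451, -0.8480, 0.5299, 0.0000]
J3: z=[-0.8480, 0.5299, 0.0000] o=[-0.3780, 0.4140, -0.2223] → [0.4739, 0.7584, 0.4657, -0.8480, 0.5299, 0.0000]
J4: z=[-0.5298, -0.8479, -0.0175] o=[-0.5755, 0.5321, 0.0376] → [-0.5406, 0.3469, -0.4424, -0.5298, -0.8479, -0.0175]
J5: z=[-0.5298, -0.8479, -0.0175] o=[-0.9252, 0.2164, 0.2078] → [-0.3908, 0.2507, -0.3131, -0.5298, -0.8479, -0.0175]
q̇ = J⁺·V = [0.1570, 0.9580, 0.4190, 0.5740, 0.5040]

0.1570 0.9580 0.4190 0.5740 0.5040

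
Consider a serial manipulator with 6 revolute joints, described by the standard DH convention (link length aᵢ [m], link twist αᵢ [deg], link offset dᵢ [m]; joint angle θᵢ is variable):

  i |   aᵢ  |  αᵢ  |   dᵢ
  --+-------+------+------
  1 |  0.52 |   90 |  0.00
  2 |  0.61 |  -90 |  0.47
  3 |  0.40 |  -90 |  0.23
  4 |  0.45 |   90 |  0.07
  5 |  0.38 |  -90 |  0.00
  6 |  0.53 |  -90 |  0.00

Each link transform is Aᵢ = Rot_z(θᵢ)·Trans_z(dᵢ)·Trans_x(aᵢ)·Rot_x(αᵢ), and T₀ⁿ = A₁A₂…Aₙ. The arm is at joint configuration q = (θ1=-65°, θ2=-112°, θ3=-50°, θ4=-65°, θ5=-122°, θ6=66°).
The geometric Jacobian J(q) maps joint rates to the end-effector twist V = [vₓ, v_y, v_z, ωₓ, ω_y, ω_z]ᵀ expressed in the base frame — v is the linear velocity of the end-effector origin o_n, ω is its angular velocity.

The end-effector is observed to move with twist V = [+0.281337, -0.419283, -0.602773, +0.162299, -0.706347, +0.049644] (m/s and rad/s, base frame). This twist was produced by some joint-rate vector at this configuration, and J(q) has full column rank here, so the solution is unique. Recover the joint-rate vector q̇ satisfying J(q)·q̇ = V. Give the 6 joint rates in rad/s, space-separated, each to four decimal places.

0.1560 0.4080 0.5890 0.0180 0.3210 -0.0360

o_n = [-1.1587, -0.9123, -0.8455]
J₁: ẑ×o_n = [0.9123, -1.1587, 0.0000], ω = ẑ
J2: z=[-0.9063, -0.4226, 0.0000] o=[0.2198, -0.4713, 0.0000] → [0.3573, -0.7663, -0.1829, -0.9063, -0.4226, 0.0000]
J3: z=[0.3918, -0.8403, -0.3746] o=[-0.3028, -0.4628, -0.5656] → [0.0668, 0.4303, -0.8954, 0.3918, -0.8403, -0.3746]
J4: z=[0.4613, 0.5317, -0.7103] o=[-0.5311, -0.6983, -0.8901] → [-0.1283, 0.4252, 0.2350, 0.4613, 0.5317, -0.7103]
J5: z=[0.8871, -0.2595, 0.3818] o=[-0.4904, -1.0238, -1.2060] → [-0.1361, -0.5750, -0.0745, 0.8871, -0.2595, 0.3818]
J6: z=[-0.2286, -0.9655, -0.1251] o=[-0.6428, -1.0329, -0.8580] → [0.0030, 0.0674, -0.5257, -0.2286, -0.9655, -0.1251]
q̇ = J⁺·V = [0.1560, 0.4080, 0.5890, 0.0180, 0.3210, -0.0360]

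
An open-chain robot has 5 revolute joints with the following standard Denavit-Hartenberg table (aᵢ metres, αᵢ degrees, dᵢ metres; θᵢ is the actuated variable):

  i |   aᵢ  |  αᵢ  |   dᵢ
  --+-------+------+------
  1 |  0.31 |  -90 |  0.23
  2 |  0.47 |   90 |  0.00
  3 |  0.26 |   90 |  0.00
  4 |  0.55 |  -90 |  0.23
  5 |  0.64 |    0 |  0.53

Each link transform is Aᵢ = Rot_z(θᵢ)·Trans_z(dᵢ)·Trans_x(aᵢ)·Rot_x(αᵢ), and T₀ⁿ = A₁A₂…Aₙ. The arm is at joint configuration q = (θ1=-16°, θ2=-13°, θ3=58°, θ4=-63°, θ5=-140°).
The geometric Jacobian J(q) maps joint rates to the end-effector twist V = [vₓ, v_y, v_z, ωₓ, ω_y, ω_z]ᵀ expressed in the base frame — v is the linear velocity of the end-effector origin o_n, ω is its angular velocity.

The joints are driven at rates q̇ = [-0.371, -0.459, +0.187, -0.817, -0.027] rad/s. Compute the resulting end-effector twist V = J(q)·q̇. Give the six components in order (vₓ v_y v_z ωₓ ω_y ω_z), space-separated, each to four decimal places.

-0.1001 -0.2853 0.2285 -0.7115 0.1557 -0.3595

o_n = [1.6678, -0.1619, 0.7312]
J₁: ẑ×o_n = [0.1619, 1.6678, -0.0000], ω = ẑ
J2: z=[0.2756, 0.9613, 0.0000] o=[0.2980, -0.0854, 0.2300] → [0.4818, -0.1381, -1.3379, 0.2756, 0.9613, 0.0000]
J3: z=[-0.2162, 0.0620, 0.9744] o=[0.7382, -0.2117, 0.3357] → [-0.0240, 0.9913, -0.0684, -0.2162, 0.0620, 0.9744]
J4: z=[0.6482, -0.7372, 0.1908] o=[0.9280, -0.0367, 0.3667] → [-0.2448, -0.0951, 0.4642, 0.6482, -0.7372, 0.1908]
J5: z=[0.5523, 0.6277, 0.5486] o=[1.3654, -0.0686, -0.0371] → [0.5334, -0.2585, -0.2414, 0.5523, 0.6277, 0.5486]
V = J·q̇ = [-0.1001, -0.2853, 0.2285, -0.7115, 0.1557, -0.3595]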